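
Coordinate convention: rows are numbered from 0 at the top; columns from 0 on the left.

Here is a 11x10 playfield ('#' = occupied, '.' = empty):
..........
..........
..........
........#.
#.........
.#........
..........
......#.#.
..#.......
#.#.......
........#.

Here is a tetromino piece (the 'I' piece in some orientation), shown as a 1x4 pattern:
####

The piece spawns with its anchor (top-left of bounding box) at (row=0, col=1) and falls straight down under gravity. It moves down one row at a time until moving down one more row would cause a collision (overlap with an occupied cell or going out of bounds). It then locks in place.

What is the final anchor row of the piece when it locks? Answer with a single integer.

Answer: 4

Derivation:
Spawn at (row=0, col=1). Try each row:
  row 0: fits
  row 1: fits
  row 2: fits
  row 3: fits
  row 4: fits
  row 5: blocked -> lock at row 4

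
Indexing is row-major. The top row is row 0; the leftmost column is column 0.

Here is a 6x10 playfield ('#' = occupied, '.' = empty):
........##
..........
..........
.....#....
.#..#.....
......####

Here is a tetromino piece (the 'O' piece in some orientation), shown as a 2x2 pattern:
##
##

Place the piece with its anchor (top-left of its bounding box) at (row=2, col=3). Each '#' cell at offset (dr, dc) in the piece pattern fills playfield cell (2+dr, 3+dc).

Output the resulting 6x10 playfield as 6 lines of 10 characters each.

Fill (2+0,3+0) = (2,3)
Fill (2+0,3+1) = (2,4)
Fill (2+1,3+0) = (3,3)
Fill (2+1,3+1) = (3,4)

Answer: ........##
..........
...##.....
...###....
.#..#.....
......####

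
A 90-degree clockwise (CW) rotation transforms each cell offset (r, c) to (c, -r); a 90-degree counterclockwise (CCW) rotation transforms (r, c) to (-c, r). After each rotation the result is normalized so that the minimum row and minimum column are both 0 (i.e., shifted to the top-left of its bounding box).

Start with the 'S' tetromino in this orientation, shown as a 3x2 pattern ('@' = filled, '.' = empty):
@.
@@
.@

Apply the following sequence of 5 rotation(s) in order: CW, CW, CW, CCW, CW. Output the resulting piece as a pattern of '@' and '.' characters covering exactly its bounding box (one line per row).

Start:
@.
@@
.@
After rotation 1 (CW):
.@@
@@.
After rotation 2 (CW):
@.
@@
.@
After rotation 3 (CW):
.@@
@@.
After rotation 4 (CCW):
@.
@@
.@
After rotation 5 (CW):
.@@
@@.

Answer: .@@
@@.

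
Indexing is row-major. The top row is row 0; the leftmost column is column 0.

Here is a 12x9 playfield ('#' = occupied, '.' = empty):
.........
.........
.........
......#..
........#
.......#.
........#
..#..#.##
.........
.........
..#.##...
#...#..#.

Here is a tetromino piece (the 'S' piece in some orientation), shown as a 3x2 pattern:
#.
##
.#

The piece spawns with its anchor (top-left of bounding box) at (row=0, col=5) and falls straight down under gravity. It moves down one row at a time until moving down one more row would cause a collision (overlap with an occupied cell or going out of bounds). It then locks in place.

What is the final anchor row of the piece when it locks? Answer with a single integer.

Spawn at (row=0, col=5). Try each row:
  row 0: fits
  row 1: blocked -> lock at row 0

Answer: 0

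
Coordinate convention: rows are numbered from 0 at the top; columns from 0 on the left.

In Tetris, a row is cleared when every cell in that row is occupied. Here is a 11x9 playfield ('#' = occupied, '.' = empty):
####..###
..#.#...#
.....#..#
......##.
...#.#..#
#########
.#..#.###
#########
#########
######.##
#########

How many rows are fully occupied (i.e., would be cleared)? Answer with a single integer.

Answer: 4

Derivation:
Check each row:
  row 0: 2 empty cells -> not full
  row 1: 6 empty cells -> not full
  row 2: 7 empty cells -> not full
  row 3: 7 empty cells -> not full
  row 4: 6 empty cells -> not full
  row 5: 0 empty cells -> FULL (clear)
  row 6: 4 empty cells -> not full
  row 7: 0 empty cells -> FULL (clear)
  row 8: 0 empty cells -> FULL (clear)
  row 9: 1 empty cell -> not full
  row 10: 0 empty cells -> FULL (clear)
Total rows cleared: 4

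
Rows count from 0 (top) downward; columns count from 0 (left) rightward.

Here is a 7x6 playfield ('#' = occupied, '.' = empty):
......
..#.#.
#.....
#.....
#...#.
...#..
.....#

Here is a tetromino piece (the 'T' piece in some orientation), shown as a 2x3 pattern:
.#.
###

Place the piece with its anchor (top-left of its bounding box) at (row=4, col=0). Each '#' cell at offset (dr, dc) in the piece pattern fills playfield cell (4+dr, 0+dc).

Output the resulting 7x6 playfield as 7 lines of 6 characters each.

Answer: ......
..#.#.
#.....
#.....
##..#.
####..
.....#

Derivation:
Fill (4+0,0+1) = (4,1)
Fill (4+1,0+0) = (5,0)
Fill (4+1,0+1) = (5,1)
Fill (4+1,0+2) = (5,2)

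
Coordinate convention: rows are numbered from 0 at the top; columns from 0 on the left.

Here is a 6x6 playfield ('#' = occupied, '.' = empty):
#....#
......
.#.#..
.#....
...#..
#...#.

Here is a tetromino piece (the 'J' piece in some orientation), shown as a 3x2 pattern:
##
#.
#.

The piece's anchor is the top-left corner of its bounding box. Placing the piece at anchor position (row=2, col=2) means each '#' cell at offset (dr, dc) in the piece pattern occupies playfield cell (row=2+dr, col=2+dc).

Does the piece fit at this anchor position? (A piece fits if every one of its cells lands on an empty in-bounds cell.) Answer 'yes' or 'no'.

Answer: no

Derivation:
Check each piece cell at anchor (2, 2):
  offset (0,0) -> (2,2): empty -> OK
  offset (0,1) -> (2,3): occupied ('#') -> FAIL
  offset (1,0) -> (3,2): empty -> OK
  offset (2,0) -> (4,2): empty -> OK
All cells valid: no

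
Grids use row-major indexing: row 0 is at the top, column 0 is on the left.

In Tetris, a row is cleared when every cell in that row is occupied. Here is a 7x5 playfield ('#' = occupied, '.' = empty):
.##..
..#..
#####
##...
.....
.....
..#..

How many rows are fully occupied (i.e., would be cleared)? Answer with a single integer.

Answer: 1

Derivation:
Check each row:
  row 0: 3 empty cells -> not full
  row 1: 4 empty cells -> not full
  row 2: 0 empty cells -> FULL (clear)
  row 3: 3 empty cells -> not full
  row 4: 5 empty cells -> not full
  row 5: 5 empty cells -> not full
  row 6: 4 empty cells -> not full
Total rows cleared: 1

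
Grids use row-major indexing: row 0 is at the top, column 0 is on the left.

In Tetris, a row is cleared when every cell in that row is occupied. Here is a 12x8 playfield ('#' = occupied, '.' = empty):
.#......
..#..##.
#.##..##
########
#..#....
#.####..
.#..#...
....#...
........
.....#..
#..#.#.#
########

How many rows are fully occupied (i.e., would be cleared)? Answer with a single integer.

Check each row:
  row 0: 7 empty cells -> not full
  row 1: 5 empty cells -> not full
  row 2: 3 empty cells -> not full
  row 3: 0 empty cells -> FULL (clear)
  row 4: 6 empty cells -> not full
  row 5: 3 empty cells -> not full
  row 6: 6 empty cells -> not full
  row 7: 7 empty cells -> not full
  row 8: 8 empty cells -> not full
  row 9: 7 empty cells -> not full
  row 10: 4 empty cells -> not full
  row 11: 0 empty cells -> FULL (clear)
Total rows cleared: 2

Answer: 2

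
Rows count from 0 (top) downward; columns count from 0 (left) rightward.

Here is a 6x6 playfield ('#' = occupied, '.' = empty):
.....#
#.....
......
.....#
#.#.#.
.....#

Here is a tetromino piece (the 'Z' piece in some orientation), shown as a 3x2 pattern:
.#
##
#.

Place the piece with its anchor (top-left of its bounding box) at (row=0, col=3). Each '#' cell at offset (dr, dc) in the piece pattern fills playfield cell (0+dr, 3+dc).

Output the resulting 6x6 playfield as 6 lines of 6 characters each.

Answer: ....##
#..##.
...#..
.....#
#.#.#.
.....#

Derivation:
Fill (0+0,3+1) = (0,4)
Fill (0+1,3+0) = (1,3)
Fill (0+1,3+1) = (1,4)
Fill (0+2,3+0) = (2,3)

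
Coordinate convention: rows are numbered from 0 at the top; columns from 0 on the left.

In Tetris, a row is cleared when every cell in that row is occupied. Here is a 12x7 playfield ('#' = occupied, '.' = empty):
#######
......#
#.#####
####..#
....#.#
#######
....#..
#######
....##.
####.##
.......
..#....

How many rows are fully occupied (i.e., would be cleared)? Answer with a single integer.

Check each row:
  row 0: 0 empty cells -> FULL (clear)
  row 1: 6 empty cells -> not full
  row 2: 1 empty cell -> not full
  row 3: 2 empty cells -> not full
  row 4: 5 empty cells -> not full
  row 5: 0 empty cells -> FULL (clear)
  row 6: 6 empty cells -> not full
  row 7: 0 empty cells -> FULL (clear)
  row 8: 5 empty cells -> not full
  row 9: 1 empty cell -> not full
  row 10: 7 empty cells -> not full
  row 11: 6 empty cells -> not full
Total rows cleared: 3

Answer: 3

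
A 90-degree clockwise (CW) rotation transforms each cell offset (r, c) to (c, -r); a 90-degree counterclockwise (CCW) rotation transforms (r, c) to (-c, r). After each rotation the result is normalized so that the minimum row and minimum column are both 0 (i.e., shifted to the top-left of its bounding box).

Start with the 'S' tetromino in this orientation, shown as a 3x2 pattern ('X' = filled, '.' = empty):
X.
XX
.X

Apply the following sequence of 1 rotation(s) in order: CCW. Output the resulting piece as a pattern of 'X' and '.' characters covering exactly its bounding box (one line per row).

Start:
X.
XX
.X
After rotation 1 (CCW):
.XX
XX.

Answer: .XX
XX.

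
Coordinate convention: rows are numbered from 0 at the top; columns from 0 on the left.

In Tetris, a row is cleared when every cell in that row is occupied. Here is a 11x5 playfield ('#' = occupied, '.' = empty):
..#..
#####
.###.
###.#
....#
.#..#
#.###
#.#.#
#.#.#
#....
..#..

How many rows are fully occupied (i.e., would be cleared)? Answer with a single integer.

Check each row:
  row 0: 4 empty cells -> not full
  row 1: 0 empty cells -> FULL (clear)
  row 2: 2 empty cells -> not full
  row 3: 1 empty cell -> not full
  row 4: 4 empty cells -> not full
  row 5: 3 empty cells -> not full
  row 6: 1 empty cell -> not full
  row 7: 2 empty cells -> not full
  row 8: 2 empty cells -> not full
  row 9: 4 empty cells -> not full
  row 10: 4 empty cells -> not full
Total rows cleared: 1

Answer: 1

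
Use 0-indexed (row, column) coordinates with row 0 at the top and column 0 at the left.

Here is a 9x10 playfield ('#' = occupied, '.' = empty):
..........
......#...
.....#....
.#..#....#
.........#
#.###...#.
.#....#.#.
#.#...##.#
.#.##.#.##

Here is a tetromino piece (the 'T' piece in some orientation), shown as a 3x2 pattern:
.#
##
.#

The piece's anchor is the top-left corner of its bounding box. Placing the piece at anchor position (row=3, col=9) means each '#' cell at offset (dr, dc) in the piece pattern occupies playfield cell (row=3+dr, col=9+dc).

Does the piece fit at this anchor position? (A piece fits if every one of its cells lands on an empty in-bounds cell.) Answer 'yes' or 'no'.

Check each piece cell at anchor (3, 9):
  offset (0,1) -> (3,10): out of bounds -> FAIL
  offset (1,0) -> (4,9): occupied ('#') -> FAIL
  offset (1,1) -> (4,10): out of bounds -> FAIL
  offset (2,1) -> (5,10): out of bounds -> FAIL
All cells valid: no

Answer: no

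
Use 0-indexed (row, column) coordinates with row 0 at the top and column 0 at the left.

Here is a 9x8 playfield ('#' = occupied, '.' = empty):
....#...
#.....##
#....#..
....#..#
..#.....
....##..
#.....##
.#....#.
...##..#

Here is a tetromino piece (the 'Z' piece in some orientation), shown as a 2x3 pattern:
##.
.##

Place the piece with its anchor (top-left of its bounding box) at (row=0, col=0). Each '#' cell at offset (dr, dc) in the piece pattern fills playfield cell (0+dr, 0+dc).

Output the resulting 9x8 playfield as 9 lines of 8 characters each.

Fill (0+0,0+0) = (0,0)
Fill (0+0,0+1) = (0,1)
Fill (0+1,0+1) = (1,1)
Fill (0+1,0+2) = (1,2)

Answer: ##..#...
###...##
#....#..
....#..#
..#.....
....##..
#.....##
.#....#.
...##..#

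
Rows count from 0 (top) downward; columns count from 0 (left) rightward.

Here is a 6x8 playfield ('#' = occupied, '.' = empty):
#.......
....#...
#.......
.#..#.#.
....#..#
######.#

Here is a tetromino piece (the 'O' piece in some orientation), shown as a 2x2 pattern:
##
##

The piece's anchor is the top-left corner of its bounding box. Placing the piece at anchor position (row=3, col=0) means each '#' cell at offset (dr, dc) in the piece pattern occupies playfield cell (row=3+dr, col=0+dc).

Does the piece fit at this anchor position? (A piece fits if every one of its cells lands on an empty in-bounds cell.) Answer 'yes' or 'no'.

Answer: no

Derivation:
Check each piece cell at anchor (3, 0):
  offset (0,0) -> (3,0): empty -> OK
  offset (0,1) -> (3,1): occupied ('#') -> FAIL
  offset (1,0) -> (4,0): empty -> OK
  offset (1,1) -> (4,1): empty -> OK
All cells valid: no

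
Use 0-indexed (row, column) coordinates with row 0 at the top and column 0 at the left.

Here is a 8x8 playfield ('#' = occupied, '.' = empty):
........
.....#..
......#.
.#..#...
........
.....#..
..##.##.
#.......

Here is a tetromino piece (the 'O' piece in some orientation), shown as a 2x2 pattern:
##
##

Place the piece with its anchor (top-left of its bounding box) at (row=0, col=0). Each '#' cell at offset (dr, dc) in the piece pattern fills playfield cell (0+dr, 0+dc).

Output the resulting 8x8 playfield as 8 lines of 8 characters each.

Fill (0+0,0+0) = (0,0)
Fill (0+0,0+1) = (0,1)
Fill (0+1,0+0) = (1,0)
Fill (0+1,0+1) = (1,1)

Answer: ##......
##...#..
......#.
.#..#...
........
.....#..
..##.##.
#.......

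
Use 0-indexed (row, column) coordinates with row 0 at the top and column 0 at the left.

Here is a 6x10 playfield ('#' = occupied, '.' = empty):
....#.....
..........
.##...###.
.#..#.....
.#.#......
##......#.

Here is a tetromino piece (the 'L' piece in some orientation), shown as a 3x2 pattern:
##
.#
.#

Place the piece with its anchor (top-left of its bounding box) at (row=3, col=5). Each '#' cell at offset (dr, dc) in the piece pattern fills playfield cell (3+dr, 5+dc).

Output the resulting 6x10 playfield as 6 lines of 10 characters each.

Answer: ....#.....
..........
.##...###.
.#..###...
.#.#..#...
##....#.#.

Derivation:
Fill (3+0,5+0) = (3,5)
Fill (3+0,5+1) = (3,6)
Fill (3+1,5+1) = (4,6)
Fill (3+2,5+1) = (5,6)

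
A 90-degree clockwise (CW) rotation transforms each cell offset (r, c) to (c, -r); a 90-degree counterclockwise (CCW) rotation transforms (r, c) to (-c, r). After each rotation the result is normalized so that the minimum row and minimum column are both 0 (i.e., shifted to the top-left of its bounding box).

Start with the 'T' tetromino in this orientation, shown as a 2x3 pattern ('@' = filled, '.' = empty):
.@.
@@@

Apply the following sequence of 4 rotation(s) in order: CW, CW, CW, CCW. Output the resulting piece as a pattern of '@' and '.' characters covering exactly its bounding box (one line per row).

Answer: @@@
.@.

Derivation:
Start:
.@.
@@@
After rotation 1 (CW):
@.
@@
@.
After rotation 2 (CW):
@@@
.@.
After rotation 3 (CW):
.@
@@
.@
After rotation 4 (CCW):
@@@
.@.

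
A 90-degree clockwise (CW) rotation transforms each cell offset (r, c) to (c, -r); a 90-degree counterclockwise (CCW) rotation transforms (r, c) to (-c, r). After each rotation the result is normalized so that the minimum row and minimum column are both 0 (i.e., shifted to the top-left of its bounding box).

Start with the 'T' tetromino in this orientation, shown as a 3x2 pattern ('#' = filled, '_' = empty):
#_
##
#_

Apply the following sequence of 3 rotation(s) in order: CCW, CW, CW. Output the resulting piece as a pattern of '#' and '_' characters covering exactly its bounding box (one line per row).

Start:
#_
##
#_
After rotation 1 (CCW):
_#_
###
After rotation 2 (CW):
#_
##
#_
After rotation 3 (CW):
###
_#_

Answer: ###
_#_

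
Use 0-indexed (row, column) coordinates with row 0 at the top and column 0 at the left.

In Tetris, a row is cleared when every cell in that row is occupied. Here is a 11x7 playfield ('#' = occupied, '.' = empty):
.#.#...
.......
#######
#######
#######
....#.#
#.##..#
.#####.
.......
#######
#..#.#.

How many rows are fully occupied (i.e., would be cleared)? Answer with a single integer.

Check each row:
  row 0: 5 empty cells -> not full
  row 1: 7 empty cells -> not full
  row 2: 0 empty cells -> FULL (clear)
  row 3: 0 empty cells -> FULL (clear)
  row 4: 0 empty cells -> FULL (clear)
  row 5: 5 empty cells -> not full
  row 6: 3 empty cells -> not full
  row 7: 2 empty cells -> not full
  row 8: 7 empty cells -> not full
  row 9: 0 empty cells -> FULL (clear)
  row 10: 4 empty cells -> not full
Total rows cleared: 4

Answer: 4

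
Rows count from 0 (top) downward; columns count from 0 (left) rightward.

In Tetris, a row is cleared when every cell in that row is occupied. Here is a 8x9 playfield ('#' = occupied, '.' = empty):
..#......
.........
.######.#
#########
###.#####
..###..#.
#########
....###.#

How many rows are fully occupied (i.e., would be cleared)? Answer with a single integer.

Check each row:
  row 0: 8 empty cells -> not full
  row 1: 9 empty cells -> not full
  row 2: 2 empty cells -> not full
  row 3: 0 empty cells -> FULL (clear)
  row 4: 1 empty cell -> not full
  row 5: 5 empty cells -> not full
  row 6: 0 empty cells -> FULL (clear)
  row 7: 5 empty cells -> not full
Total rows cleared: 2

Answer: 2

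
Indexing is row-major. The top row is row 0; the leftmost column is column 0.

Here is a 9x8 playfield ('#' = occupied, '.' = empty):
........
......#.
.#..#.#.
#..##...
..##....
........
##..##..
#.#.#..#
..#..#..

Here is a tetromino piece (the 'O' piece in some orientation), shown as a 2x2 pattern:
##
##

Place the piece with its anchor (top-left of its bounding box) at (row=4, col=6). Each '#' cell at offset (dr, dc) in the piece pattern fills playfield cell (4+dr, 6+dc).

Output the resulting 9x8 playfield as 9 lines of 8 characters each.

Answer: ........
......#.
.#..#.#.
#..##...
..##..##
......##
##..##..
#.#.#..#
..#..#..

Derivation:
Fill (4+0,6+0) = (4,6)
Fill (4+0,6+1) = (4,7)
Fill (4+1,6+0) = (5,6)
Fill (4+1,6+1) = (5,7)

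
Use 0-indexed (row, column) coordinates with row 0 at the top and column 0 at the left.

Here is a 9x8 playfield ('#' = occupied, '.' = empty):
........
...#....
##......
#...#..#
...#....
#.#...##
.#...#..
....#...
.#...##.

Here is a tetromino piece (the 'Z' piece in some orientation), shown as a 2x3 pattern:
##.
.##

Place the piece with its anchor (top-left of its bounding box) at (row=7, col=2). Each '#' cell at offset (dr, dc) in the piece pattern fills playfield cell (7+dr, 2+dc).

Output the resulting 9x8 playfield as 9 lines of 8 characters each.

Fill (7+0,2+0) = (7,2)
Fill (7+0,2+1) = (7,3)
Fill (7+1,2+1) = (8,3)
Fill (7+1,2+2) = (8,4)

Answer: ........
...#....
##......
#...#..#
...#....
#.#...##
.#...#..
..###...
.#.####.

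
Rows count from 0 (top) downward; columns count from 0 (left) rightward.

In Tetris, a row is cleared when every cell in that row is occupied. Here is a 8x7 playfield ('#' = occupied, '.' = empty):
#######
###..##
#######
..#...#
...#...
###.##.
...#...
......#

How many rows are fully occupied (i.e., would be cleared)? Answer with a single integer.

Answer: 2

Derivation:
Check each row:
  row 0: 0 empty cells -> FULL (clear)
  row 1: 2 empty cells -> not full
  row 2: 0 empty cells -> FULL (clear)
  row 3: 5 empty cells -> not full
  row 4: 6 empty cells -> not full
  row 5: 2 empty cells -> not full
  row 6: 6 empty cells -> not full
  row 7: 6 empty cells -> not full
Total rows cleared: 2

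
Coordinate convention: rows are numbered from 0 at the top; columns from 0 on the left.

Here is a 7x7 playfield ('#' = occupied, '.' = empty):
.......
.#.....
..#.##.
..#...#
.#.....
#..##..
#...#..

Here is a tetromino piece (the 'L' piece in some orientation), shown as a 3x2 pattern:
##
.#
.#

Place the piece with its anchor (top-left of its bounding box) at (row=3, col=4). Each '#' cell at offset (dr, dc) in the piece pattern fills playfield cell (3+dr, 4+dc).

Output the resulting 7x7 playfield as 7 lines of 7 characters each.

Fill (3+0,4+0) = (3,4)
Fill (3+0,4+1) = (3,5)
Fill (3+1,4+1) = (4,5)
Fill (3+2,4+1) = (5,5)

Answer: .......
.#.....
..#.##.
..#.###
.#...#.
#..###.
#...#..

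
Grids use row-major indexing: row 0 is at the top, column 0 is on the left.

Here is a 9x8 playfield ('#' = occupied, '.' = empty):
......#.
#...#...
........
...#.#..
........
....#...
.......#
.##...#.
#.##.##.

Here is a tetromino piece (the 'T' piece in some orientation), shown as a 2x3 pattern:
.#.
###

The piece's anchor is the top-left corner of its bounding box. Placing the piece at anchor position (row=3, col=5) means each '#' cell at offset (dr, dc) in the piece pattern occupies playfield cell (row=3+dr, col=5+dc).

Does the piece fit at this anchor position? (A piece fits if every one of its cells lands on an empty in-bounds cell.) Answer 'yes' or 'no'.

Answer: yes

Derivation:
Check each piece cell at anchor (3, 5):
  offset (0,1) -> (3,6): empty -> OK
  offset (1,0) -> (4,5): empty -> OK
  offset (1,1) -> (4,6): empty -> OK
  offset (1,2) -> (4,7): empty -> OK
All cells valid: yes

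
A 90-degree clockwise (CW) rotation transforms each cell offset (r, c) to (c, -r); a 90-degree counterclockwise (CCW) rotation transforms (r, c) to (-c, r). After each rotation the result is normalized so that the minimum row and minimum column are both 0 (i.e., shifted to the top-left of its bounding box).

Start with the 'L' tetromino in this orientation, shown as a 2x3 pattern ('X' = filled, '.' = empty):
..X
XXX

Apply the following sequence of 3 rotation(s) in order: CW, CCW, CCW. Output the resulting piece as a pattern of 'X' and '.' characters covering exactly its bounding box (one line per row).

Start:
..X
XXX
After rotation 1 (CW):
X.
X.
XX
After rotation 2 (CCW):
..X
XXX
After rotation 3 (CCW):
XX
.X
.X

Answer: XX
.X
.X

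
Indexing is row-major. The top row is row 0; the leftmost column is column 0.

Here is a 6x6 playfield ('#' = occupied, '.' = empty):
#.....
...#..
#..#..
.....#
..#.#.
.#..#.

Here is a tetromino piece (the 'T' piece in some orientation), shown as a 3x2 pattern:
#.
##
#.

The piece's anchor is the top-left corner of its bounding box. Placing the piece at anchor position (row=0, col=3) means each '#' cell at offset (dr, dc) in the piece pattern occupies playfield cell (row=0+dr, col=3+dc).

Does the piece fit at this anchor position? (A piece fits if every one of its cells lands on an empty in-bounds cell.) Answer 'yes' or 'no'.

Check each piece cell at anchor (0, 3):
  offset (0,0) -> (0,3): empty -> OK
  offset (1,0) -> (1,3): occupied ('#') -> FAIL
  offset (1,1) -> (1,4): empty -> OK
  offset (2,0) -> (2,3): occupied ('#') -> FAIL
All cells valid: no

Answer: no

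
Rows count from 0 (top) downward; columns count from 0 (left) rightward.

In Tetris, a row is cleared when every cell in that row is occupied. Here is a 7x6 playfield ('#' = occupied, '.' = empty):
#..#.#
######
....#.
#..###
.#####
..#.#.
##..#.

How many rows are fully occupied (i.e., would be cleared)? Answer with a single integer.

Check each row:
  row 0: 3 empty cells -> not full
  row 1: 0 empty cells -> FULL (clear)
  row 2: 5 empty cells -> not full
  row 3: 2 empty cells -> not full
  row 4: 1 empty cell -> not full
  row 5: 4 empty cells -> not full
  row 6: 3 empty cells -> not full
Total rows cleared: 1

Answer: 1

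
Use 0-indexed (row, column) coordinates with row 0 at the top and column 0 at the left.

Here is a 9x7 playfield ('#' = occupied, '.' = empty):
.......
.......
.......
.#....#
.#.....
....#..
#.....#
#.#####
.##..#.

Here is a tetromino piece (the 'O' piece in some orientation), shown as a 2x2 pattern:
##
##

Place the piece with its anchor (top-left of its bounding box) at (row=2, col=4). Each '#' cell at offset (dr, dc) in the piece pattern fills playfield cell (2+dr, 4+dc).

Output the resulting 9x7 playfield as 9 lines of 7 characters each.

Answer: .......
.......
....##.
.#..###
.#.....
....#..
#.....#
#.#####
.##..#.

Derivation:
Fill (2+0,4+0) = (2,4)
Fill (2+0,4+1) = (2,5)
Fill (2+1,4+0) = (3,4)
Fill (2+1,4+1) = (3,5)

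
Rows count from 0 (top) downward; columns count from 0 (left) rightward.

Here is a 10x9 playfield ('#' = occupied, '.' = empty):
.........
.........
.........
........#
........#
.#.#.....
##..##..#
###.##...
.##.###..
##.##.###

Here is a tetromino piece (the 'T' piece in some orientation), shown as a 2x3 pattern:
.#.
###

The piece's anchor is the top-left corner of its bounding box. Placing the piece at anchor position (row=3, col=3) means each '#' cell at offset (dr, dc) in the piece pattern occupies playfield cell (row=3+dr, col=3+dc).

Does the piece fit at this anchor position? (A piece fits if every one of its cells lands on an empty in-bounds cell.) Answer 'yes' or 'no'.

Check each piece cell at anchor (3, 3):
  offset (0,1) -> (3,4): empty -> OK
  offset (1,0) -> (4,3): empty -> OK
  offset (1,1) -> (4,4): empty -> OK
  offset (1,2) -> (4,5): empty -> OK
All cells valid: yes

Answer: yes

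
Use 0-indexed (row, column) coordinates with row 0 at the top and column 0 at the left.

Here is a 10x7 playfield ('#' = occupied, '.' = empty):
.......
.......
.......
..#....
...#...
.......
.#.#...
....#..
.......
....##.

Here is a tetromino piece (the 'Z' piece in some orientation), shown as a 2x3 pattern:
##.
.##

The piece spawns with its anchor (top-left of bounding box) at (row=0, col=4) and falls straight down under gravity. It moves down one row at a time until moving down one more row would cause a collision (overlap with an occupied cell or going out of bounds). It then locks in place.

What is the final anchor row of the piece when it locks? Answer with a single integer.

Spawn at (row=0, col=4). Try each row:
  row 0: fits
  row 1: fits
  row 2: fits
  row 3: fits
  row 4: fits
  row 5: fits
  row 6: fits
  row 7: blocked -> lock at row 6

Answer: 6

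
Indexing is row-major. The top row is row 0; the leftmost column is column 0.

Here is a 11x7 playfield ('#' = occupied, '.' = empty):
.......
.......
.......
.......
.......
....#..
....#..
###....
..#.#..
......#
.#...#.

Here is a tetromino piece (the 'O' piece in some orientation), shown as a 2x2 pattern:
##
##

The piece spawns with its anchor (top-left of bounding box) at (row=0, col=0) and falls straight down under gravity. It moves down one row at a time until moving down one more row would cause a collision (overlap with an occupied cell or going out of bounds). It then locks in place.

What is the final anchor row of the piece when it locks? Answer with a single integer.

Answer: 5

Derivation:
Spawn at (row=0, col=0). Try each row:
  row 0: fits
  row 1: fits
  row 2: fits
  row 3: fits
  row 4: fits
  row 5: fits
  row 6: blocked -> lock at row 5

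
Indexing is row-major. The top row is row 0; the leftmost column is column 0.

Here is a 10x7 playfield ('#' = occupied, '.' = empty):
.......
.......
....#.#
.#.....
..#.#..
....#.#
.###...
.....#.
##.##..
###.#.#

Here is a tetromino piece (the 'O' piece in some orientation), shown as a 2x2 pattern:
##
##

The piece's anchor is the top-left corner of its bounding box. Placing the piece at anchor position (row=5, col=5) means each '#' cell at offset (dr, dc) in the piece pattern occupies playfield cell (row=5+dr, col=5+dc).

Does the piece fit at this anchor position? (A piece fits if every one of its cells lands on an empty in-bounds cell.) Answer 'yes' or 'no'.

Answer: no

Derivation:
Check each piece cell at anchor (5, 5):
  offset (0,0) -> (5,5): empty -> OK
  offset (0,1) -> (5,6): occupied ('#') -> FAIL
  offset (1,0) -> (6,5): empty -> OK
  offset (1,1) -> (6,6): empty -> OK
All cells valid: no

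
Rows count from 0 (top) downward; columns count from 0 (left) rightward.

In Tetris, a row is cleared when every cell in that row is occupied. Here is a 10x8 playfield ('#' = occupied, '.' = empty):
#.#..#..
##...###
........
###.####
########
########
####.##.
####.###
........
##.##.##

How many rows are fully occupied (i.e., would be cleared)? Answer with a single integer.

Check each row:
  row 0: 5 empty cells -> not full
  row 1: 3 empty cells -> not full
  row 2: 8 empty cells -> not full
  row 3: 1 empty cell -> not full
  row 4: 0 empty cells -> FULL (clear)
  row 5: 0 empty cells -> FULL (clear)
  row 6: 2 empty cells -> not full
  row 7: 1 empty cell -> not full
  row 8: 8 empty cells -> not full
  row 9: 2 empty cells -> not full
Total rows cleared: 2

Answer: 2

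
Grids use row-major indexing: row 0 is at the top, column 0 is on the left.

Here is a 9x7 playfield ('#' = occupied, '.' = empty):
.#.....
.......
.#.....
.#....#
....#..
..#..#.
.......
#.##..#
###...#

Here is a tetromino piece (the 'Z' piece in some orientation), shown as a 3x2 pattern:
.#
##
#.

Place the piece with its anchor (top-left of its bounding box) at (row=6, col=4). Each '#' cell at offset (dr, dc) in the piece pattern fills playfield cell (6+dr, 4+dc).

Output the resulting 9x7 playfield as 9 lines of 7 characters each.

Answer: .#.....
.......
.#.....
.#....#
....#..
..#..#.
.....#.
#.#####
###.#.#

Derivation:
Fill (6+0,4+1) = (6,5)
Fill (6+1,4+0) = (7,4)
Fill (6+1,4+1) = (7,5)
Fill (6+2,4+0) = (8,4)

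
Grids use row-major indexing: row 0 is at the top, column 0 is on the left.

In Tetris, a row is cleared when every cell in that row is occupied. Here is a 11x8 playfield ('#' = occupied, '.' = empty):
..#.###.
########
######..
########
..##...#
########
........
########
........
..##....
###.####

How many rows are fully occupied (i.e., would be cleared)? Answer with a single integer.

Answer: 4

Derivation:
Check each row:
  row 0: 4 empty cells -> not full
  row 1: 0 empty cells -> FULL (clear)
  row 2: 2 empty cells -> not full
  row 3: 0 empty cells -> FULL (clear)
  row 4: 5 empty cells -> not full
  row 5: 0 empty cells -> FULL (clear)
  row 6: 8 empty cells -> not full
  row 7: 0 empty cells -> FULL (clear)
  row 8: 8 empty cells -> not full
  row 9: 6 empty cells -> not full
  row 10: 1 empty cell -> not full
Total rows cleared: 4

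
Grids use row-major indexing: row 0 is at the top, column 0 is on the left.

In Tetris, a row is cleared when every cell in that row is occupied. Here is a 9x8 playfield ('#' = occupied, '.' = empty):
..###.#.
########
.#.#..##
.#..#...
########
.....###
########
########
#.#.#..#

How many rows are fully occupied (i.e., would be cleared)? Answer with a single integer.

Answer: 4

Derivation:
Check each row:
  row 0: 4 empty cells -> not full
  row 1: 0 empty cells -> FULL (clear)
  row 2: 4 empty cells -> not full
  row 3: 6 empty cells -> not full
  row 4: 0 empty cells -> FULL (clear)
  row 5: 5 empty cells -> not full
  row 6: 0 empty cells -> FULL (clear)
  row 7: 0 empty cells -> FULL (clear)
  row 8: 4 empty cells -> not full
Total rows cleared: 4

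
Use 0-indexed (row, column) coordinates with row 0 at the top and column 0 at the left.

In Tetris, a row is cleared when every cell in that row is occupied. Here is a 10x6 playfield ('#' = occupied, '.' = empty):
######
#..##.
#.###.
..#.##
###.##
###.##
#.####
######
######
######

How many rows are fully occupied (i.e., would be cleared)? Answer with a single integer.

Check each row:
  row 0: 0 empty cells -> FULL (clear)
  row 1: 3 empty cells -> not full
  row 2: 2 empty cells -> not full
  row 3: 3 empty cells -> not full
  row 4: 1 empty cell -> not full
  row 5: 1 empty cell -> not full
  row 6: 1 empty cell -> not full
  row 7: 0 empty cells -> FULL (clear)
  row 8: 0 empty cells -> FULL (clear)
  row 9: 0 empty cells -> FULL (clear)
Total rows cleared: 4

Answer: 4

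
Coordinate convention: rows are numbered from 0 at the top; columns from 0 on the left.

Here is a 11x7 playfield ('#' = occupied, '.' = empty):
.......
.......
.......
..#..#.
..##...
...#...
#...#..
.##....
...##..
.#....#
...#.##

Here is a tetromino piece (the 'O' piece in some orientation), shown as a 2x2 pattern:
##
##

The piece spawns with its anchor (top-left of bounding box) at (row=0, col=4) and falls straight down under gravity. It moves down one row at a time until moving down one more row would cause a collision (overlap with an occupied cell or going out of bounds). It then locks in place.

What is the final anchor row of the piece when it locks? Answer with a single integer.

Spawn at (row=0, col=4). Try each row:
  row 0: fits
  row 1: fits
  row 2: blocked -> lock at row 1

Answer: 1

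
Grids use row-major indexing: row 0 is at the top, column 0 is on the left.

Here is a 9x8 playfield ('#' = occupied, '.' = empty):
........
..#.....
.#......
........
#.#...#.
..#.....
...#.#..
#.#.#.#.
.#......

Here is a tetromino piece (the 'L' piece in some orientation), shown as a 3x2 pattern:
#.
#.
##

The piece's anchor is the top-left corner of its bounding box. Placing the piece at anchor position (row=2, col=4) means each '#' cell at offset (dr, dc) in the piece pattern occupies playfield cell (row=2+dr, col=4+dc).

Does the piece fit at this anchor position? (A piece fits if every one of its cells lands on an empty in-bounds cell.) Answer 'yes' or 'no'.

Check each piece cell at anchor (2, 4):
  offset (0,0) -> (2,4): empty -> OK
  offset (1,0) -> (3,4): empty -> OK
  offset (2,0) -> (4,4): empty -> OK
  offset (2,1) -> (4,5): empty -> OK
All cells valid: yes

Answer: yes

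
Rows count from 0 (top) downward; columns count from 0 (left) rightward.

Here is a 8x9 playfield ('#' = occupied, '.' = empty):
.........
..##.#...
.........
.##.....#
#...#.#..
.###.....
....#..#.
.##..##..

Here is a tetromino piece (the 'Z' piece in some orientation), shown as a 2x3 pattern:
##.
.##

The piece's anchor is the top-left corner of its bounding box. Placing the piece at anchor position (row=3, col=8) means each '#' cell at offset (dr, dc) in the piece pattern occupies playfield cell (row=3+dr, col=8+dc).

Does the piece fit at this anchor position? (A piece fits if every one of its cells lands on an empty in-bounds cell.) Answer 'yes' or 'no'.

Check each piece cell at anchor (3, 8):
  offset (0,0) -> (3,8): occupied ('#') -> FAIL
  offset (0,1) -> (3,9): out of bounds -> FAIL
  offset (1,1) -> (4,9): out of bounds -> FAIL
  offset (1,2) -> (4,10): out of bounds -> FAIL
All cells valid: no

Answer: no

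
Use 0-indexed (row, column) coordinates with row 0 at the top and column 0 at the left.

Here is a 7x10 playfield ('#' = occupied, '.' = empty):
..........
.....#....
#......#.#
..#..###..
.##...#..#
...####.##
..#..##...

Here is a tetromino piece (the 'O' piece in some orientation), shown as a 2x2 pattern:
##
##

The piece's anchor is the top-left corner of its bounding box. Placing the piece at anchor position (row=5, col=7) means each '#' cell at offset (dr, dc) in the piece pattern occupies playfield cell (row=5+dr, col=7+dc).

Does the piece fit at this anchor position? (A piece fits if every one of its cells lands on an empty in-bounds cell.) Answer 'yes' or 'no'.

Check each piece cell at anchor (5, 7):
  offset (0,0) -> (5,7): empty -> OK
  offset (0,1) -> (5,8): occupied ('#') -> FAIL
  offset (1,0) -> (6,7): empty -> OK
  offset (1,1) -> (6,8): empty -> OK
All cells valid: no

Answer: no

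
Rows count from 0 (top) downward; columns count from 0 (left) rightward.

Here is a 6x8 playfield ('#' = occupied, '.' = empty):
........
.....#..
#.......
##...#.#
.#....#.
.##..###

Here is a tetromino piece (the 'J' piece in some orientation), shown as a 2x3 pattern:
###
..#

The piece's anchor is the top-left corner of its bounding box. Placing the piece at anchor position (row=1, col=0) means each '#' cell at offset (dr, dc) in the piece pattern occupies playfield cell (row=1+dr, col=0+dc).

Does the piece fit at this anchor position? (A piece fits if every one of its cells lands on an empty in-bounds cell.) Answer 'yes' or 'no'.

Check each piece cell at anchor (1, 0):
  offset (0,0) -> (1,0): empty -> OK
  offset (0,1) -> (1,1): empty -> OK
  offset (0,2) -> (1,2): empty -> OK
  offset (1,2) -> (2,2): empty -> OK
All cells valid: yes

Answer: yes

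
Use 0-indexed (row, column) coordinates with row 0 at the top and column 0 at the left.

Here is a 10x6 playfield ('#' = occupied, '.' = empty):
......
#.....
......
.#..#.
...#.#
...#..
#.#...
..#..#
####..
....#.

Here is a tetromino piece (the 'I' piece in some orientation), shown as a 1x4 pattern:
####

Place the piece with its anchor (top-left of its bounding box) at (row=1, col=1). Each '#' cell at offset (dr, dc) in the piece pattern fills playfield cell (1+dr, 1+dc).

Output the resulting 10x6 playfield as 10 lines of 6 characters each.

Fill (1+0,1+0) = (1,1)
Fill (1+0,1+1) = (1,2)
Fill (1+0,1+2) = (1,3)
Fill (1+0,1+3) = (1,4)

Answer: ......
#####.
......
.#..#.
...#.#
...#..
#.#...
..#..#
####..
....#.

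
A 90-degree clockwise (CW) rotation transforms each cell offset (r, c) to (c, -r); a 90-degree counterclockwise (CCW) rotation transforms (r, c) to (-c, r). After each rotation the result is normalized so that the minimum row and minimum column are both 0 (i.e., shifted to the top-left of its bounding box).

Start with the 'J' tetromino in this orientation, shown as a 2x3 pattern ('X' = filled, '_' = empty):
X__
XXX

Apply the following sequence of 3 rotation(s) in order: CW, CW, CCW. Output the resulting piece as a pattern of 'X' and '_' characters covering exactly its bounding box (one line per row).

Answer: XX
X_
X_

Derivation:
Start:
X__
XXX
After rotation 1 (CW):
XX
X_
X_
After rotation 2 (CW):
XXX
__X
After rotation 3 (CCW):
XX
X_
X_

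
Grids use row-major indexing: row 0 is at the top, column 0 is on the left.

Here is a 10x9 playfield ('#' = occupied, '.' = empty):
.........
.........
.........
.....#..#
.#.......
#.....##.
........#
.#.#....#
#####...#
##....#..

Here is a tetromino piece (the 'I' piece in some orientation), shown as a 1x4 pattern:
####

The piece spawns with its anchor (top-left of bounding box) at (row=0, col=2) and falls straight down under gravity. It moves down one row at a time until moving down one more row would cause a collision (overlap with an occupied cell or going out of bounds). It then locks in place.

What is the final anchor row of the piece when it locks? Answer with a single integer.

Spawn at (row=0, col=2). Try each row:
  row 0: fits
  row 1: fits
  row 2: fits
  row 3: blocked -> lock at row 2

Answer: 2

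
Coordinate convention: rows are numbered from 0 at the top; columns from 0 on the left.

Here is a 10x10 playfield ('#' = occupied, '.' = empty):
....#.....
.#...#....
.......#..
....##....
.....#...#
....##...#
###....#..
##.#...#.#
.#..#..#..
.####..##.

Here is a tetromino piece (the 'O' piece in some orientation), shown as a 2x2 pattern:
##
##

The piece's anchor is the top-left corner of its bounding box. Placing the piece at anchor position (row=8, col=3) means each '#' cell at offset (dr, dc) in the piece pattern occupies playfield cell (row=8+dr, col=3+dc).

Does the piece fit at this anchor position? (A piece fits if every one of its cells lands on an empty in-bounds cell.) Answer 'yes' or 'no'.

Answer: no

Derivation:
Check each piece cell at anchor (8, 3):
  offset (0,0) -> (8,3): empty -> OK
  offset (0,1) -> (8,4): occupied ('#') -> FAIL
  offset (1,0) -> (9,3): occupied ('#') -> FAIL
  offset (1,1) -> (9,4): occupied ('#') -> FAIL
All cells valid: no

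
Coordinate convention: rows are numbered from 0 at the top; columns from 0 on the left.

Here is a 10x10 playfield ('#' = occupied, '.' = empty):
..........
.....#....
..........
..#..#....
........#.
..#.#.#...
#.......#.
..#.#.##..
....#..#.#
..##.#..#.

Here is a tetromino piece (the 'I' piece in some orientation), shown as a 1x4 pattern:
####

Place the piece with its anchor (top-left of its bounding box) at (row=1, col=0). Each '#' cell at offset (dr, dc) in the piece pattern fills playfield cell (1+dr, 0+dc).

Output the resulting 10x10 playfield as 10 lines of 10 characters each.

Answer: ..........
####.#....
..........
..#..#....
........#.
..#.#.#...
#.......#.
..#.#.##..
....#..#.#
..##.#..#.

Derivation:
Fill (1+0,0+0) = (1,0)
Fill (1+0,0+1) = (1,1)
Fill (1+0,0+2) = (1,2)
Fill (1+0,0+3) = (1,3)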